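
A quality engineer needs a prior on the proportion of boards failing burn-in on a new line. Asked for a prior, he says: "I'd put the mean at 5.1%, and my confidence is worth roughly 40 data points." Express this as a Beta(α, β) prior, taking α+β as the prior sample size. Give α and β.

Under the effective-sample-size interpretation, Beta(α, β) has prior mean α/(α+β) and prior sample size α+β.
So α+β = 40 and α/(α+β) = 0.051, giving α = 0.051·40 = 2.04 and β = 40 − 2.04 = 37.96.

α = 2.04, β = 37.96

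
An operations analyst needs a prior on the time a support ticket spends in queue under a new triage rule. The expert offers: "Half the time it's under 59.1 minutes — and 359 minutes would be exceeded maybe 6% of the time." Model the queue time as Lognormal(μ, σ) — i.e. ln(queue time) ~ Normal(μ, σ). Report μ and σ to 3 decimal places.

If T ~ Lognormal(μ,σ) then ln T ~ Normal(μ,σ), so the p-quantile of ln T is μ + z_p·σ.
ln(59.1) = 4.079 and ln(359) = 5.883; z_{0.5} = 0, z_{0.94} = 1.555.
σ = (5.883 − 4.079)/(1.555 − (0)) = 1.160.
μ = 4.079 − (0)·1.160 = 4.079.

μ ≈ 4.079, σ ≈ 1.160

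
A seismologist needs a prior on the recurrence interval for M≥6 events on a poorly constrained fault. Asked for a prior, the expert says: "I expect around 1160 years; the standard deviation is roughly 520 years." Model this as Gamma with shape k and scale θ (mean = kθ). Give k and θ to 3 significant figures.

For Gamma(k, scale θ): mean = kθ, variance = kθ², so CV = 1/√k.
CV = SD/mean = 520/1160 = 0.4483, hence k = 1/CV² = 4.98.
Then θ = mean/k = 1160/4.98 = 233.

k ≈ 4.98, θ ≈ 233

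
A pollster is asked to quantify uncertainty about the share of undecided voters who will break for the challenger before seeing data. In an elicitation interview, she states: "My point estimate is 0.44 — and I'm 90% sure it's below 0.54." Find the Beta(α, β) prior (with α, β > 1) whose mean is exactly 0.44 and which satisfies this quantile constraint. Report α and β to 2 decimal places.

With mean 0.44 fixed, write α = 0.44s, β = 0.56s where s = α+β.
Need P(θ < 0.54) = 0.9 under Beta(0.44s, 0.56s). Normal approximation: (q−m)/√(m(1−m)/s) ≈ z_{0.9} = 1.28, so s ≈ 0.44·0.56·(1.28)²/(0.54−0.44)² = 40.5.
At s = 40.5: P(θ<0.54) ≈ 0.899. Adjusting to match 0.9 gives s ≈ 40.65.
So α = 0.44·40.65 ≈ 17.89, β = 0.56·40.65 ≈ 22.77.

α ≈ 17.89, β ≈ 22.77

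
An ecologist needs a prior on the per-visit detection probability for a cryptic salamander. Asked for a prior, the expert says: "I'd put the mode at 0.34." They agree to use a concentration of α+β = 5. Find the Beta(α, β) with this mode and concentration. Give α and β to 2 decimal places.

For α,β > 1 the Beta mode is (α−1)/(α+β−2). With α+β = 5, the mode is (α−1)/3.
Set (α−1)/3 = 0.34 → α = 1 + 0.34·3 = 2.02.
β = 5 − α = 2.98.

α = 2.02, β = 2.98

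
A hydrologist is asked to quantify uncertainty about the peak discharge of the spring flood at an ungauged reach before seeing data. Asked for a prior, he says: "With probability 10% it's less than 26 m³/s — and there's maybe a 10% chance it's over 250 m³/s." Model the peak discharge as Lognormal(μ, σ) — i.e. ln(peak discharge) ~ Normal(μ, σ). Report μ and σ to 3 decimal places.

μ ≈ 4.390, σ ≈ 0.883

If T ~ Lognormal(μ,σ) then ln T ~ Normal(μ,σ), so the p-quantile of ln T is μ + z_p·σ.
ln(26) = 3.258 and ln(250) = 5.521; z_{0.1} = -1.282, z_{0.9} = 1.282.
σ = (5.521 − 3.258)/(1.282 − (-1.282)) = 0.883.
μ = 3.258 − (-1.282)·0.883 = 4.390.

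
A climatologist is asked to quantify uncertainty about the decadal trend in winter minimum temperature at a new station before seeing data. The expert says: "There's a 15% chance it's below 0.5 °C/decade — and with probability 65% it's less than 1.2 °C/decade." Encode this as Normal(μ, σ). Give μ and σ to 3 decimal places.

The p-quantile of Normal(μ,σ) is μ + z_p·σ, with z_{0.15} = -1.036 and z_{0.65} = 0.3853.
Eliminate σ: μ = (z₂·x₁ − z₁·x₂)/(z₂ − z₁) = (0.3853·0.5 − (-1.036)·1.2)/1.422 = 1.010.
Then σ = (x₂ − x₁)/(z₂ − z₁) = (1.2 − 0.5)/1.422 = 0.492.

μ = 1.010, σ = 0.492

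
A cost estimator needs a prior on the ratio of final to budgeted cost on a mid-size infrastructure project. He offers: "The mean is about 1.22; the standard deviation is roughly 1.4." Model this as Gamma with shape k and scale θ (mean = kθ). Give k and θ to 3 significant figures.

For Gamma(k, scale θ): mean = kθ, variance = kθ², so CV = 1/√k.
CV = SD/mean = 1.4/1.22 = 1.148, hence k = 1/CV² = 0.759.
Then θ = mean/k = 1.22/0.759 = 1.61.

k ≈ 0.759, θ ≈ 1.61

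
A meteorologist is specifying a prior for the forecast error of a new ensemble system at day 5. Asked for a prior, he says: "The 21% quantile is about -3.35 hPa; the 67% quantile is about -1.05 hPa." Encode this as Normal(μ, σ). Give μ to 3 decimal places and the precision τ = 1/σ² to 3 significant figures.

The p-quantile of Normal(μ,σ) is μ + z_p·σ, with z_{0.21} = -0.8064 and z_{0.67} = 0.4399.
Eliminate σ: μ = (z₂·x₁ − z₁·x₂)/(z₂ − z₁) = (0.4399·-3.35 − (-0.8064)·-1.05)/1.246 = -1.862.
Then σ = (x₂ − x₁)/(z₂ − z₁) = (-1.05 − -3.35)/1.246 = 1.845.
Precision τ = 1/σ² = 1/1.845² = 0.294.

μ = -1.862, τ = 0.294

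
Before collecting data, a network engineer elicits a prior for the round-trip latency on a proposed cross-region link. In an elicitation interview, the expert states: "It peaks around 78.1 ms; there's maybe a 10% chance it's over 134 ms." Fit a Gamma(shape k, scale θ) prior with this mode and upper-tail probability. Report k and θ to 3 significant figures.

k ≈ 7.5, θ ≈ 12

Gamma(k,θ) with k>1 has mode (k−1)θ, so θ = 78.1/(k−1).
Need P(X < 134) = 0.9 with θ tied to k this way. Start at k = 2, θ = 78.1: P(X<134) ≈ 0.512.
Too low — raise k to concentrate. Iterating converges to k ≈ 7.5.
Then θ = 78.1/(7.5−1) ≈ 12.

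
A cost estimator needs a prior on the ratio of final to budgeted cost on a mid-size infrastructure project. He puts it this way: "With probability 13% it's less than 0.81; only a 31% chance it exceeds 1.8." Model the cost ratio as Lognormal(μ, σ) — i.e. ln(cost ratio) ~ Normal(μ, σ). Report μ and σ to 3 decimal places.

μ ≈ 0.344, σ ≈ 0.492

If T ~ Lognormal(μ,σ) then ln T ~ Normal(μ,σ), so the p-quantile of ln T is μ + z_p·σ.
ln(0.81) = -0.2107 and ln(1.8) = 0.5878; z_{0.13} = -1.126, z_{0.69} = 0.4959.
σ = (0.5878 − -0.2107)/(0.4959 − (-1.126)) = 0.492.
μ = -0.2107 − (-1.126)·0.492 = 0.344.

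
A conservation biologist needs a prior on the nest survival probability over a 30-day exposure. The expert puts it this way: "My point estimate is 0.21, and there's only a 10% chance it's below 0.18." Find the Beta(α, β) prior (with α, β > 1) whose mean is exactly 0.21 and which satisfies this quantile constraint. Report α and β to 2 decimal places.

α ≈ 61.62, β ≈ 231.79

With mean 0.21 fixed, write α = 0.21s, β = 0.79s where s = α+β.
Need P(θ < 0.18) = 0.1 under Beta(0.21s, 0.79s). Normal approximation: (q−m)/√(m(1−m)/s) ≈ z_{0.1} = -1.28, so s ≈ 0.21·0.79·(-1.28)²/(0.18−0.21)² = 302.7.
At s = 302.7: P(θ<0.18) ≈ 0.096. Adjusting to match 0.1 gives s ≈ 293.41.
So α = 0.21·293.41 ≈ 61.62, β = 0.79·293.41 ≈ 231.79.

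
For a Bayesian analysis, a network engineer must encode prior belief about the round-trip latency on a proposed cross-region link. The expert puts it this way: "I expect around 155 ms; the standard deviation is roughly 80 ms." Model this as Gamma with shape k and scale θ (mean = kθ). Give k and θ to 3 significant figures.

For Gamma(k, scale θ): mean = kθ, variance = kθ², so CV = 1/√k.
CV = SD/mean = 80/155 = 0.5161, hence k = 1/CV² = 3.75.
Then θ = mean/k = 155/3.75 = 41.3.

k ≈ 3.75, θ ≈ 41.3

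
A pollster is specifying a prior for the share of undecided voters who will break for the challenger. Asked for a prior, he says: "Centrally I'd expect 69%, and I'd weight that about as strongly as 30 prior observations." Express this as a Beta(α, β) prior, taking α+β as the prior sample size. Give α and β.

Under the effective-sample-size interpretation, Beta(α, β) has prior mean α/(α+β) and prior sample size α+β.
So α+β = 30 and α/(α+β) = 0.69, giving α = 0.69·30 = 20.7 and β = 30 − 20.7 = 9.3.

α = 20.7, β = 9.3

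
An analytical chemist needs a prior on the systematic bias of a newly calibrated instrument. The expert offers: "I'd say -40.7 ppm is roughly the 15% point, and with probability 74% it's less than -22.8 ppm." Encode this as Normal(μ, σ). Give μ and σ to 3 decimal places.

For Normal(μ,σ), the p-quantile is μ + z_p·σ. Here z_{0.15} = -1.036, z_{0.74} = 0.6433.
So -40.7 = μ − 1.036σ and -22.8 = μ + 0.6433σ.
Subtracting: σ = (-22.8 − -40.7)/(0.6433 − (-1.036)) = 10.656.
Then μ = -40.7 − (-1.036)·10.656 = -29.656.

μ = -29.656, σ = 10.656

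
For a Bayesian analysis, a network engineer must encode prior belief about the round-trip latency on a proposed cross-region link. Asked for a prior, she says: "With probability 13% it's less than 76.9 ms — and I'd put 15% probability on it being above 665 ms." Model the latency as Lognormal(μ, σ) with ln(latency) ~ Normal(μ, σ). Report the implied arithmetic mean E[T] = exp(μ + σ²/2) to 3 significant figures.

If T ~ Lognormal(μ,σ) then ln T ~ Normal(μ,σ), so the p-quantile of ln T is μ + z_p·σ.
ln(76.9) = 4.343 and ln(665) = 6.5; z_{0.13} = -1.126, z_{0.85} = 1.036.
σ = (6.5 − 4.343)/(1.036 − (-1.126)) = 0.997.
μ = 4.343 − (-1.126)·0.997 = 5.466.
E[T] = exp(μ + σ²/2) = exp(5.466 + 0.4974) = 389 ms.

E[T] ≈ 389 ms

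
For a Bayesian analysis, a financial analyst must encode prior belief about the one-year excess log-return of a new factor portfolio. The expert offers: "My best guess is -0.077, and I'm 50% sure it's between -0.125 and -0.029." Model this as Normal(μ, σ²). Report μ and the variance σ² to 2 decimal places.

A symmetric 50% interval runs μ ± z·σ with z = 0.6745.
Half-width = 0.048, so σ = 0.048/0.6745 = 0.071 and σ² = 0.01.
μ is the stated best guess, -0.08.

μ = -0.08, σ² = 0.01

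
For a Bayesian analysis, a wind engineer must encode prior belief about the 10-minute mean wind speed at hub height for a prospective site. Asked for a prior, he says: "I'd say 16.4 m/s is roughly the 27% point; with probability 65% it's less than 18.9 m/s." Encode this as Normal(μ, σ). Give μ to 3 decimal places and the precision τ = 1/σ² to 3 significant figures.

For Normal(μ,σ), the p-quantile is μ + z_p·σ. Here z_{0.27} = -0.6128, z_{0.65} = 0.3853.
So 16.4 = μ − 0.6128σ and 18.9 = μ + 0.3853σ.
Subtracting: σ = (18.9 − 16.4)/(0.3853 − (-0.6128)) = 2.505.
Then μ = 16.4 − (-0.6128)·2.505 = 17.935.
Precision τ = 1/σ² = 1/2.505² = 0.159.

μ = 17.935, τ = 0.159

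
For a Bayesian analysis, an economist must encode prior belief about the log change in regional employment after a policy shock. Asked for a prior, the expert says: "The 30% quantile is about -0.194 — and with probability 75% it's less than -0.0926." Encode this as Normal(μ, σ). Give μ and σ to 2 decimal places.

μ = -0.15, σ = 0.08

For Normal(μ,σ), the p-quantile is μ + z_p·σ. Here z_{0.3} = -0.5244, z_{0.75} = 0.6745.
So -0.194 = μ − 0.5244σ and -0.0926 = μ + 0.6745σ.
Subtracting: σ = (-0.0926 − -0.194)/(0.6745 − (-0.5244)) = 0.08.
Then μ = -0.194 − (-0.5244)·0.08 = -0.15.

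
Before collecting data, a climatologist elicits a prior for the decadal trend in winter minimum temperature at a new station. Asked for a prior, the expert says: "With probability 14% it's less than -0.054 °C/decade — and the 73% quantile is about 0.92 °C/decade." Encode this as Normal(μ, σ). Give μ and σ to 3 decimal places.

The p-quantile of Normal(μ,σ) is μ + z_p·σ, with z_{0.14} = -1.08 and z_{0.73} = 0.6128.
Eliminate σ: μ = (z₂·x₁ − z₁·x₂)/(z₂ − z₁) = (0.6128·-0.054 − (-1.08)·0.92)/1.693 = 0.567.
Then σ = (x₂ − x₁)/(z₂ − z₁) = (0.92 − -0.054)/1.693 = 0.575.

μ = 0.567, σ = 0.575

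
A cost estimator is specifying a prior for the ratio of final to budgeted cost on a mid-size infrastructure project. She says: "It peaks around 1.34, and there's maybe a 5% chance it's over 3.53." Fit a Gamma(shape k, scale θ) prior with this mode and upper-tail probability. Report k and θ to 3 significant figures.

Gamma(k,θ) with k>1 has mode (k−1)θ, so θ = 1.34/(k−1).
Need P(X < 3.53) = 0.95 with θ tied to k this way. Start at k = 2, θ = 1.34: P(X<3.53) ≈ 0.739.
Too low — raise k to concentrate. Iterating converges to k ≈ 3.88.
Then θ = 1.34/(3.88−1) ≈ 0.466.

k ≈ 3.88, θ ≈ 0.466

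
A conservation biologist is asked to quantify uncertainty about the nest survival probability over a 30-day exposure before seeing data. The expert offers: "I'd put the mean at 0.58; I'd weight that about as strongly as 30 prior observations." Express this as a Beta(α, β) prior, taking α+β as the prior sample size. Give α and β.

Under the effective-sample-size interpretation, Beta(α, β) has prior mean α/(α+β) and prior sample size α+β.
So α+β = 30 and α/(α+β) = 0.58, giving α = 0.58·30 = 17.4 and β = 30 − 17.4 = 12.6.

α = 17.4, β = 12.6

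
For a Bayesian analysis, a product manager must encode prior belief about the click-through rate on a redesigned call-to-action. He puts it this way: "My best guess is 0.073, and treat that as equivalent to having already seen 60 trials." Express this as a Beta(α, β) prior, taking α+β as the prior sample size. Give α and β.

Under the effective-sample-size interpretation, Beta(α, β) has prior mean α/(α+β) and prior sample size α+β.
So α+β = 60 and α/(α+β) = 0.073, giving α = 0.073·60 = 4.38 and β = 60 − 4.38 = 55.62.

α = 4.38, β = 55.62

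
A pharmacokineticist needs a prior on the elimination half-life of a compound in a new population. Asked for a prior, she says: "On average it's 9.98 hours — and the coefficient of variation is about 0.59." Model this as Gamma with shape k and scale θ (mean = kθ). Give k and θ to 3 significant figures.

For Gamma(k, scale θ): mean = kθ, variance = kθ², so CV = 1/√k.
CV = 0.59, hence k = 1/CV² = 2.87.
Then θ = mean/k = 9.98/2.87 = 3.47.

k ≈ 2.87, θ ≈ 3.47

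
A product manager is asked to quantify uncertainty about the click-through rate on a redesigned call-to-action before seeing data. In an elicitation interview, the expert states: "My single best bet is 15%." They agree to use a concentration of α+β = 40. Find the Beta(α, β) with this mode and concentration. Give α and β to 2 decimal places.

α = 6.70, β = 33.30

For α,β > 1 the Beta mode is (α−1)/(α+β−2). With α+β = 40, the mode is (α−1)/38.
Set (α−1)/38 = 0.15 → α = 1 + 0.15·38 = 6.70.
β = 40 − α = 33.30.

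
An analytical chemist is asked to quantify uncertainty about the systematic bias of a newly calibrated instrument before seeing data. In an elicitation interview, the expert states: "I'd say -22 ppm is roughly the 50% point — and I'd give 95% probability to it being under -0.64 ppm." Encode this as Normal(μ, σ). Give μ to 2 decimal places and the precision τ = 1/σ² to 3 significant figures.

μ = -22.00, τ = 0.00593

The p-quantile of Normal(μ,σ) is μ + z_p·σ, with z_{0.5} = 0 and z_{0.95} = 1.645.
Eliminate σ: μ = (z₂·x₁ − z₁·x₂)/(z₂ − z₁) = (1.645·-22 − (0)·-0.64)/1.645 = -22.00.
Then σ = (x₂ − x₁)/(z₂ − z₁) = (-0.64 − -22)/1.645 = 12.99.
Precision τ = 1/σ² = 1/12.99² = 0.00593.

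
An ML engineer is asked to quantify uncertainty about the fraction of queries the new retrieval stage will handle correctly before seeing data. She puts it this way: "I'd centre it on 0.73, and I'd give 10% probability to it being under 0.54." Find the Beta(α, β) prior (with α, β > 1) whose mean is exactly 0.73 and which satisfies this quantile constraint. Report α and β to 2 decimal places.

With mean 0.73 fixed, write α = 0.73s, β = 0.27s where s = α+β.
Need P(θ < 0.54) = 0.1 under Beta(0.73s, 0.27s). Normal approximation: (q−m)/√(m(1−m)/s) ≈ z_{0.1} = -1.28, so s ≈ 0.73·0.27·(-1.28)²/(0.54−0.73)² = 9.0.
At s = 9.0: P(θ<0.54) ≈ 0.106. Adjusting to match 0.1 gives s ≈ 9.49.
So α = 0.73·9.49 ≈ 6.93, β = 0.27·9.49 ≈ 2.56.

α ≈ 6.93, β ≈ 2.56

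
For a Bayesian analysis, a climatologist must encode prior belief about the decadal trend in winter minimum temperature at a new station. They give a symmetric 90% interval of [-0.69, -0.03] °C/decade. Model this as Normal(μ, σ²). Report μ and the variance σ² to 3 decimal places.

μ = -0.360, σ² = 0.040

A symmetric 90% interval runs μ ± z·σ with z = 1.645.
Half-width = 0.33, so σ = 0.33/1.645 = 0.2006 and σ² = 0.040.
μ is the interval midpoint, -0.360.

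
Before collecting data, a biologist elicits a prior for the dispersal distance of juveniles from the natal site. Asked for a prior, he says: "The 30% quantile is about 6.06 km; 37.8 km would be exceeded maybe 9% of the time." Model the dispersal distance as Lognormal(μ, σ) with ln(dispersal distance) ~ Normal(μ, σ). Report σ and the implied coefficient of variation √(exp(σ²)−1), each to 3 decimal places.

If T ~ Lognormal(μ,σ) then ln T ~ Normal(μ,σ), so the p-quantile of ln T is μ + z_p·σ.
ln(6.06) = 1.802 and ln(37.8) = 3.632; z_{0.3} = -0.5244, z_{0.91} = 1.341.
σ = (3.632 − 1.802)/(1.341 − (-0.5244)) = 0.981.
μ = 1.802 − (-0.5244)·0.981 = 2.316.
CV = √(exp(σ²)−1) = √(exp(0.9633)−1) = 1.273.

σ ≈ 0.981, CV ≈ 1.273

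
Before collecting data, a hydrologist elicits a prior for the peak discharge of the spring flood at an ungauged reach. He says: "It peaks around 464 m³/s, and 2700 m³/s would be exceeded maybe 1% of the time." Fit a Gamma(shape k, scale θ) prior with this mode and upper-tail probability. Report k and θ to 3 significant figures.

Gamma(k,θ) with k>1 has mode (k−1)θ, so θ = 464/(k−1).
Need P(X < 2700) = 0.99 with θ tied to k this way. Start at k = 2, θ = 464: P(X<2700) ≈ 0.980.
Too low — raise k to concentrate. Iterating converges to k ≈ 2.21.
Then θ = 464/(2.21−1) ≈ 385.

k ≈ 2.21, θ ≈ 385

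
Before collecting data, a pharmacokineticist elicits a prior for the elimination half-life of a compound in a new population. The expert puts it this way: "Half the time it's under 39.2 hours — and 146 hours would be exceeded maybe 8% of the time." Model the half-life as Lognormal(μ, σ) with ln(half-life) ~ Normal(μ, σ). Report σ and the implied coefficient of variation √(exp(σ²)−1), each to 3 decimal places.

If T ~ Lognormal(μ,σ) then ln T ~ Normal(μ,σ), so the p-quantile of ln T is μ + z_p·σ.
ln(39.2) = 3.669 and ln(146) = 4.984; z_{0.5} = 0, z_{0.92} = 1.405.
σ = (4.984 − 3.669)/(1.405 − (0)) = 0.936.
μ = 3.669 − (0)·0.936 = 3.669.
CV = √(exp(σ²)−1) = √(exp(0.8758)−1) = 1.184.

σ ≈ 0.936, CV ≈ 1.184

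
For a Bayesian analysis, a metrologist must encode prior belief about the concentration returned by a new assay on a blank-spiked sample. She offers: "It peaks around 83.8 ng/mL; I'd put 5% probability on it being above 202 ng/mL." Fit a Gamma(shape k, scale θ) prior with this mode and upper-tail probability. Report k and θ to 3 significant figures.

k ≈ 4.52, θ ≈ 23.8

Gamma(k,θ) with k>1 has mode (k−1)θ, so θ = 83.8/(k−1).
Need P(X < 202) = 0.95 with θ tied to k this way. Start at k = 2, θ = 83.8: P(X<202) ≈ 0.694.
Too low — raise k to concentrate. Iterating converges to k ≈ 4.52.
Then θ = 83.8/(4.52−1) ≈ 23.8.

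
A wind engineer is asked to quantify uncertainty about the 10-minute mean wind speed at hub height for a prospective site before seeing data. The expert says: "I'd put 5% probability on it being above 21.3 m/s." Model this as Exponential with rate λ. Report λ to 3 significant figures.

P(T > 21.3) = e^(−λ·21.3) = 0.05, so λ = −ln(0.05)/21.3 = 0.141.

λ ≈ 0.141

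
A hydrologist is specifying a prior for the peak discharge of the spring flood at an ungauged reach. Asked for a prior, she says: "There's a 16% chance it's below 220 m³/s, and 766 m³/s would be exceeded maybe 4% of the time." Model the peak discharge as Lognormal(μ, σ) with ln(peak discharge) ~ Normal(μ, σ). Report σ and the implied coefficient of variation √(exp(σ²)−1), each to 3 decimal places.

σ ≈ 0.454, CV ≈ 0.479

If T ~ Lognormal(μ,σ) then ln T ~ Normal(μ,σ), so the p-quantile of ln T is μ + z_p·σ.
ln(220) = 5.394 and ln(766) = 6.641; z_{0.16} = -0.9945, z_{0.96} = 1.751.
σ = (6.641 − 5.394)/(1.751 − (-0.9945)) = 0.454.
μ = 5.394 − (-0.9945)·0.454 = 5.846.
CV = √(exp(σ²)−1) = √(exp(0.2065)−1) = 0.479.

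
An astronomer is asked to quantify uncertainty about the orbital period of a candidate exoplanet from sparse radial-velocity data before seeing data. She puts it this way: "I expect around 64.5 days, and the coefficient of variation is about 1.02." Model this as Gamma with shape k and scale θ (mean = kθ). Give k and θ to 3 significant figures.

For Gamma(k, scale θ): mean = kθ, variance = kθ², so CV = 1/√k.
CV = 1.02, hence k = 1/CV² = 0.961.
Then θ = mean/k = 64.5/0.961 = 67.1.

k ≈ 0.961, θ ≈ 67.1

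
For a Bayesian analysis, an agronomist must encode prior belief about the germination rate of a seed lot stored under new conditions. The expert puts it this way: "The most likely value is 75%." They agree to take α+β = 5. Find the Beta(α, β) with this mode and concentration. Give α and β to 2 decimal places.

For α,β > 1 the Beta mode is (α−1)/(α+β−2). With α+β = 5, the mode is (α−1)/3.
Set (α−1)/3 = 0.75 → α = 1 + 0.75·3 = 3.25.
β = 5 − α = 1.75.

α = 3.25, β = 1.75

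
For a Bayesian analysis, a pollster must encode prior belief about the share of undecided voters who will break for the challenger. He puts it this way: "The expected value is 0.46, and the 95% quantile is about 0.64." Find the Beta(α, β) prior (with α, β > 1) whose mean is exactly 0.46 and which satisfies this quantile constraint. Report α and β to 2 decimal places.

With mean 0.46 fixed, write α = 0.46s, β = 0.54s where s = α+β.
Need P(θ < 0.64) = 0.95 under Beta(0.46s, 0.54s). Normal approximation: (q−m)/√(m(1−m)/s) ≈ z_{0.95} = 1.64, so s ≈ 0.46·0.54·(1.64)²/(0.64−0.46)² = 20.7.
At s = 20.7: P(θ<0.64) ≈ 0.952. Adjusting to match 0.95 gives s ≈ 20.38.
So α = 0.46·20.38 ≈ 9.37, β = 0.54·20.38 ≈ 11.00.

α ≈ 9.37, β ≈ 11.00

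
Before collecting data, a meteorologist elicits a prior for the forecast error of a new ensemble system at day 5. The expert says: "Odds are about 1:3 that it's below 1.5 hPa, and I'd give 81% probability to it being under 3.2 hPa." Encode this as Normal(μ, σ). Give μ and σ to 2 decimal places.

The p-quantile of Normal(μ,σ) is μ + z_p·σ, with z_{0.25} = -0.6745 and z_{0.81} = 0.8779.
Eliminate σ: μ = (z₂·x₁ − z₁·x₂)/(z₂ − z₁) = (0.8779·1.5 − (-0.6745)·3.2)/1.552 = 2.24.
Then σ = (x₂ − x₁)/(z₂ − z₁) = (3.2 − 1.5)/1.552 = 1.10.

μ = 2.24, σ = 1.10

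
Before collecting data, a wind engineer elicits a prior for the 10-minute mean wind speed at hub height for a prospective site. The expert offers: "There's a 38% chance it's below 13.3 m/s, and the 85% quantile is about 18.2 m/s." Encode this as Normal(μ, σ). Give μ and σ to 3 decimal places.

The p-quantile of Normal(μ,σ) is μ + z_p·σ, with z_{0.38} = -0.3055 and z_{0.85} = 1.036.
Eliminate σ: μ = (z₂·x₁ − z₁·x₂)/(z₂ − z₁) = (1.036·13.3 − (-0.3055)·18.2)/1.342 = 14.415.
Then σ = (x₂ − x₁)/(z₂ − z₁) = (18.2 − 13.3)/1.342 = 3.652.

μ = 14.415, σ = 3.652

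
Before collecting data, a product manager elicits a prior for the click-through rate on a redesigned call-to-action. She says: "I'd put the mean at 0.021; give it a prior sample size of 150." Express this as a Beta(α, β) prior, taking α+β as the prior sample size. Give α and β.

Under the effective-sample-size interpretation, Beta(α, β) has prior mean α/(α+β) and prior sample size α+β.
So α+β = 150 and α/(α+β) = 0.021, giving α = 0.021·150 = 3.15 and β = 150 − 3.15 = 146.85.

α = 3.15, β = 146.85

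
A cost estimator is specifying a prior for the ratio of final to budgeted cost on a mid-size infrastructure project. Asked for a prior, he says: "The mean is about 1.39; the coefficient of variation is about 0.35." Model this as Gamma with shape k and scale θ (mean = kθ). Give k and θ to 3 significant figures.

k ≈ 8.16, θ ≈ 0.17

For Gamma(k, scale θ): mean = kθ, variance = kθ², so CV = 1/√k.
CV = 0.35, hence k = 1/CV² = 8.16.
Then θ = mean/k = 1.39/8.16 = 0.17.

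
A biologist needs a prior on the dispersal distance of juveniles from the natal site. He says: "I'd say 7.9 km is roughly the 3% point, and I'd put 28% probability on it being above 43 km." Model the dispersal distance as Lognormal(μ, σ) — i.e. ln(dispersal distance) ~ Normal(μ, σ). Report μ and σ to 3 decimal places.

If T ~ Lognormal(μ,σ) then ln T ~ Normal(μ,σ), so the p-quantile of ln T is μ + z_p·σ.
ln(7.9) = 2.067 and ln(43) = 3.761; z_{0.03} = -1.881, z_{0.72} = 0.5828.
σ = (3.761 − 2.067)/(0.5828 − (-1.881)) = 0.688.
μ = 2.067 − (-1.881)·0.688 = 3.360.

μ ≈ 3.360, σ ≈ 0.688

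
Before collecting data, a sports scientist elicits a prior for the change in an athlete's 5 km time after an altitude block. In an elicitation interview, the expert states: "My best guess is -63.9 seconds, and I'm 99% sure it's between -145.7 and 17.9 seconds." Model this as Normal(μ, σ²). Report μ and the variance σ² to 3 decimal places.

A symmetric 99% interval runs μ ± z·σ with z = 2.576.
Half-width = 81.8, so σ = 81.8/2.576 = 31.7568 and σ² = 1008.492.
μ is the stated best guess, -63.900.

μ = -63.900, σ² = 1008.492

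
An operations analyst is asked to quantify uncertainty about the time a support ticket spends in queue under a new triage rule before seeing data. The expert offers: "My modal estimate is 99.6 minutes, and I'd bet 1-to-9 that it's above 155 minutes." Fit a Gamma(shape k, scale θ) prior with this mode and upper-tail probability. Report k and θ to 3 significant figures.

Gamma(k,θ) with k>1 has mode (k−1)θ, so θ = 99.6/(k−1).
Need P(X < 155) = 0.9 with θ tied to k this way. Start at k = 2, θ = 99.6: P(X<155) ≈ 0.461.
Too low — raise k to concentrate. Iterating converges to k ≈ 10.6.
Then θ = 99.6/(10.6−1) ≈ 10.4.

k ≈ 10.6, θ ≈ 10.4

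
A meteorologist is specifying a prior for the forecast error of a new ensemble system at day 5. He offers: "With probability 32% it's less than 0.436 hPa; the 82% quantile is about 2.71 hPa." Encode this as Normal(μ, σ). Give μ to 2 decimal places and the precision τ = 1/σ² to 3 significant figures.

μ = 1.20, τ = 0.37

For Normal(μ,σ), the p-quantile is μ + z_p·σ. Here z_{0.32} = -0.4677, z_{0.82} = 0.9154.
So 0.436 = μ − 0.4677σ and 2.71 = μ + 0.9154σ.
Subtracting: σ = (2.71 − 0.436)/(0.9154 − (-0.4677)) = 1.64.
Then μ = 0.436 − (-0.4677)·1.64 = 1.20.
Precision τ = 1/σ² = 1/1.644² = 0.37.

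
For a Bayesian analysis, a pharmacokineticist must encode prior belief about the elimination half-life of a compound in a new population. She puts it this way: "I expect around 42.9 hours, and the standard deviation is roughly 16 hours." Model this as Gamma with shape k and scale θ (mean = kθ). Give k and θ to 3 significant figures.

For Gamma(k, scale θ): mean = kθ, variance = kθ², so CV = 1/√k.
CV = SD/mean = 16/42.9 = 0.373, hence k = 1/CV² = 7.19.
Then θ = mean/k = 42.9/7.19 = 5.97.

k ≈ 7.19, θ ≈ 5.97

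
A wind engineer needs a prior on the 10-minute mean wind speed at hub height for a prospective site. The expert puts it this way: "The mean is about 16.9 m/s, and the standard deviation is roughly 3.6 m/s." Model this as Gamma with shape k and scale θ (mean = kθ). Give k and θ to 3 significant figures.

k ≈ 22, θ ≈ 0.767

For Gamma(k, scale θ): mean = kθ, variance = kθ², so CV = 1/√k.
CV = SD/mean = 3.6/16.9 = 0.213, hence k = 1/CV² = 22.
Then θ = mean/k = 16.9/22 = 0.767.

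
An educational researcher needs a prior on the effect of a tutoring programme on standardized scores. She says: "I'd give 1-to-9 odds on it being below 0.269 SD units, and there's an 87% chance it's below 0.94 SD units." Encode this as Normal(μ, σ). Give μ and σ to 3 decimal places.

For Normal(μ,σ), the p-quantile is μ + z_p·σ. Here z_{0.1} = -1.282, z_{0.87} = 1.126.
So 0.269 = μ − 1.282σ and 0.94 = μ + 1.126σ.
Subtracting: σ = (0.94 − 0.269)/(1.126 − (-1.282)) = 0.279.
Then μ = 0.269 − (-1.282)·0.279 = 0.626.

μ = 0.626, σ = 0.279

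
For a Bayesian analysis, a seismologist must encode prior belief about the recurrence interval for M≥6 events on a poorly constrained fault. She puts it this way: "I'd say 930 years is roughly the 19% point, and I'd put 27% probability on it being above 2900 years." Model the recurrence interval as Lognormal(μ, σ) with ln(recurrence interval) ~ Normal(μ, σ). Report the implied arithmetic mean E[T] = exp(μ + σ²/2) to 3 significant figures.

If T ~ Lognormal(μ,σ) then ln T ~ Normal(μ,σ), so the p-quantile of ln T is μ + z_p·σ.
ln(930) = 6.835 and ln(2900) = 7.972; z_{0.19} = -0.8779, z_{0.73} = 0.6128.
σ = (7.972 − 6.835)/(0.6128 − (-0.8779)) = 0.763.
μ = 6.835 − (-0.8779)·0.763 = 7.505.
E[T] = exp(μ + σ²/2) = exp(7.505 + 0.2910) = 2430 years.

E[T] ≈ 2430 years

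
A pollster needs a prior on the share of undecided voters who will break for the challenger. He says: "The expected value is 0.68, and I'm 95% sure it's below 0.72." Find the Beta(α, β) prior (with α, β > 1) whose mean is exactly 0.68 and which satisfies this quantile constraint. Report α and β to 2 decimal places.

α ≈ 242.49, β ≈ 114.11

With mean 0.68 fixed, write α = 0.68s, β = 0.32s where s = α+β.
Need P(θ < 0.72) = 0.95 under Beta(0.68s, 0.32s). Normal approximation: (q−m)/√(m(1−m)/s) ≈ z_{0.95} = 1.64, so s ≈ 0.68·0.32·(1.64)²/(0.72−0.68)² = 368.0.
At s = 368.0: P(θ<0.72) ≈ 0.953. Adjusting to match 0.95 gives s ≈ 356.61.
So α = 0.68·356.61 ≈ 242.49, β = 0.32·356.61 ≈ 114.11.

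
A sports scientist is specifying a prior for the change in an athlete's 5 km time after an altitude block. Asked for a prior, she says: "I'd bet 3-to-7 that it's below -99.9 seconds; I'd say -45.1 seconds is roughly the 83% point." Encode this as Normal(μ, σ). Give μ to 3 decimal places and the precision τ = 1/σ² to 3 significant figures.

μ = -80.464, τ = 0.000728

The p-quantile of Normal(μ,σ) is μ + z_p·σ, with z_{0.3} = -0.5244 and z_{0.83} = 0.9542.
Eliminate σ: μ = (z₂·x₁ − z₁·x₂)/(z₂ − z₁) = (0.9542·-99.9 − (-0.5244)·-45.1)/1.479 = -80.464.
Then σ = (x₂ − x₁)/(z₂ − z₁) = (-45.1 − -99.9)/1.479 = 37.063.
Precision τ = 1/σ² = 1/37.06² = 0.000728.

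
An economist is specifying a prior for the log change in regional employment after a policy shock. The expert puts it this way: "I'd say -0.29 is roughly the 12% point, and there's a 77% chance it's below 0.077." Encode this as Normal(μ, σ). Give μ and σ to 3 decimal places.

μ = -0.065, σ = 0.192

For Normal(μ,σ), the p-quantile is μ + z_p·σ. Here z_{0.12} = -1.175, z_{0.77} = 0.7388.
So -0.29 = μ − 1.175σ and 0.077 = μ + 0.7388σ.
Subtracting: σ = (0.077 − -0.29)/(0.7388 − (-1.175)) = 0.192.
Then μ = -0.29 − (-1.175)·0.192 = -0.065.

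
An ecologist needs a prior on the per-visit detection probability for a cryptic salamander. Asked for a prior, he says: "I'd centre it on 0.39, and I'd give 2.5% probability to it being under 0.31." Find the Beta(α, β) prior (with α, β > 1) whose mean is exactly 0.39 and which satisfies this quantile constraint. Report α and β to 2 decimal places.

With mean 0.39 fixed, write α = 0.39s, β = 0.61s where s = α+β.
Need P(θ < 0.31) = 0.025 under Beta(0.39s, 0.61s). Normal approximation: (q−m)/√(m(1−m)/s) ≈ z_{0.025} = -1.96, so s ≈ 0.39·0.61·(-1.96)²/(0.31−0.39)² = 142.8.
At s = 142.8: P(θ<0.31) ≈ 0.022. Adjusting to match 0.025 gives s ≈ 136.01.
So α = 0.39·136.01 ≈ 53.04, β = 0.61·136.01 ≈ 82.97.

α ≈ 53.04, β ≈ 82.97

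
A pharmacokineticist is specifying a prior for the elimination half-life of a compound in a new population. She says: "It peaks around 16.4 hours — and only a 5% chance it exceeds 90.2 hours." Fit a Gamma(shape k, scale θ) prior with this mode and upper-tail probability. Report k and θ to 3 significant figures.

k ≈ 1.8, θ ≈ 20.4

Gamma(k,θ) with k>1 has mode (k−1)θ, so θ = 16.4/(k−1).
Need P(X < 90.2) = 0.95 with θ tied to k this way. Start at k = 2, θ = 16.4: P(X<90.2) ≈ 0.973.
Too high — lower k to spread out. Iterating converges to k ≈ 1.8.
Then θ = 16.4/(1.8−1) ≈ 20.4.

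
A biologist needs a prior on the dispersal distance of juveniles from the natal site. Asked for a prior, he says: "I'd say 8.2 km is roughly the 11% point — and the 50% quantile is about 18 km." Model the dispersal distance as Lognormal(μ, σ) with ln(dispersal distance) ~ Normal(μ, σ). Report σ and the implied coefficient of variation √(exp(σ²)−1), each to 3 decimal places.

If T ~ Lognormal(μ,σ) then ln T ~ Normal(μ,σ), so the p-quantile of ln T is μ + z_p·σ.
ln(8.2) = 2.104 and ln(18) = 2.89; z_{0.11} = -1.227, z_{0.5} = 0.
σ = (2.89 − 2.104)/(0 − (-1.227)) = 0.641.
μ = 2.104 − (-1.227)·0.641 = 2.890.
CV = √(exp(σ²)−1) = √(exp(0.4109)−1) = 0.713.

σ ≈ 0.641, CV ≈ 0.713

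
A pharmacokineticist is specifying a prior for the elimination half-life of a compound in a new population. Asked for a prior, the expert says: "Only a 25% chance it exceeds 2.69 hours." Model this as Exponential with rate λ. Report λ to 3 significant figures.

λ ≈ 0.515

P(T > 2.69) = e^(−λ·2.69) = 0.25, so λ = −ln(0.25)/2.69 = 0.515.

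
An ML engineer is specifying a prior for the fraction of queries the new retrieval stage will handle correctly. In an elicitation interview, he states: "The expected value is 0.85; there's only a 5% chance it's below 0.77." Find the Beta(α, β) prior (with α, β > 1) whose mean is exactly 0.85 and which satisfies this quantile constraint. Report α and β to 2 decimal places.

With mean 0.85 fixed, write α = 0.85s, β = 0.15s where s = α+β.
Need P(θ < 0.77) = 0.05 under Beta(0.85s, 0.15s). Normal approximation: (q−m)/√(m(1−m)/s) ≈ z_{0.05} = -1.64, so s ≈ 0.85·0.15·(-1.64)²/(0.77−0.85)² = 53.9.
At s = 53.9: P(θ<0.77) ≈ 0.061. Adjusting to match 0.05 gives s ≈ 61.98.
So α = 0.85·61.98 ≈ 52.68, β = 0.15·61.98 ≈ 9.30.

α ≈ 52.68, β ≈ 9.30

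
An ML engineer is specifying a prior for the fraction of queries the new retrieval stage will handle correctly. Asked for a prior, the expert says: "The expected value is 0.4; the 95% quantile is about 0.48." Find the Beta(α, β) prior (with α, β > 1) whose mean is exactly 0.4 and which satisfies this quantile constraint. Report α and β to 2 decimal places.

α ≈ 41.37, β ≈ 62.05

With mean 0.4 fixed, write α = 0.4s, β = 0.6s where s = α+β.
Need P(θ < 0.48) = 0.95 under Beta(0.4s, 0.6s). Normal approximation: (q−m)/√(m(1−m)/s) ≈ z_{0.95} = 1.64, so s ≈ 0.4·0.6·(1.64)²/(0.48−0.4)² = 101.5.
At s = 101.5: P(θ<0.48) ≈ 0.948. Adjusting to match 0.95 gives s ≈ 103.42.
So α = 0.4·103.42 ≈ 41.37, β = 0.6·103.42 ≈ 62.05.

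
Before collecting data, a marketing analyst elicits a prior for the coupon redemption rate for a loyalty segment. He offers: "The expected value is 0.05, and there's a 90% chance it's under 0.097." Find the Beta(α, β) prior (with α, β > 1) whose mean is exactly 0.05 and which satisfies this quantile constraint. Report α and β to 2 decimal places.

With mean 0.05 fixed, write α = 0.05s, β = 0.95s where s = α+β.
Need P(θ < 0.097) = 0.9 under Beta(0.05s, 0.95s). Normal approximation: (q−m)/√(m(1−m)/s) ≈ z_{0.9} = 1.28, so s ≈ 0.05·0.95·(1.28)²/(0.097−0.05)² = 35.3.
At s = 35.3: P(θ<0.097) ≈ 0.894. Adjusting to match 0.9 gives s ≈ 38.48.
So α = 0.05·38.48 ≈ 1.92, β = 0.95·38.48 ≈ 36.55.

α ≈ 1.92, β ≈ 36.55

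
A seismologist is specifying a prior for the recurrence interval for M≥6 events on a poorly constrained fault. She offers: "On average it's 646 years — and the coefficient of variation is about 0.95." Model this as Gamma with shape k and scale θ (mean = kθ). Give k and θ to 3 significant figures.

k ≈ 1.11, θ ≈ 583

For Gamma(k, scale θ): mean = kθ, variance = kθ², so CV = 1/√k.
CV = 0.95, hence k = 1/CV² = 1.11.
Then θ = mean/k = 646/1.11 = 583.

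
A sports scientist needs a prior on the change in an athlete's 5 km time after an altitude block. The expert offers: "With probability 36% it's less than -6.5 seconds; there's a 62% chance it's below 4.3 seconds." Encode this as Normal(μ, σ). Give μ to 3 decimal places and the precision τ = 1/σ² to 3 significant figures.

μ = -0.669, τ = 0.00378

The p-quantile of Normal(μ,σ) is μ + z_p·σ, with z_{0.36} = -0.3585 and z_{0.62} = 0.3055.
Eliminate σ: μ = (z₂·x₁ − z₁·x₂)/(z₂ − z₁) = (0.3055·-6.5 − (-0.3585)·4.3)/0.6639 = -0.669.
Then σ = (x₂ − x₁)/(z₂ − z₁) = (4.3 − -6.5)/0.6639 = 16.267.
Precision τ = 1/σ² = 1/16.27² = 0.00378.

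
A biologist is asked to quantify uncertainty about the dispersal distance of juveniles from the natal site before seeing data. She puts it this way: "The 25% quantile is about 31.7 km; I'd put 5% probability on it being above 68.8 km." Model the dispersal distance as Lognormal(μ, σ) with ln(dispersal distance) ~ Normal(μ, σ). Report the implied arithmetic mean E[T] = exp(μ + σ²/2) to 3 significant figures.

If T ~ Lognormal(μ,σ) then ln T ~ Normal(μ,σ), so the p-quantile of ln T is μ + z_p·σ.
ln(31.7) = 3.456 and ln(68.8) = 4.231; z_{0.25} = -0.6745, z_{0.95} = 1.645.
σ = (4.231 − 3.456)/(1.645 − (-0.6745)) = 0.334.
μ = 3.456 − (-0.6745)·0.334 = 3.682.
E[T] = exp(μ + σ²/2) = exp(3.682 + 0.0558) = 42 km.

E[T] ≈ 42 km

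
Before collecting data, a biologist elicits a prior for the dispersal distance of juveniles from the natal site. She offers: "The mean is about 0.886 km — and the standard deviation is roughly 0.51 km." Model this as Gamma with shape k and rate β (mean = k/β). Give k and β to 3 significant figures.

k ≈ 3.02, β ≈ 3.41

For Gamma(k, rate β): mean = k/β, variance = k/β², so CV = 1/√k.
CV = SD/mean = 0.51/0.886 = 0.5756, hence k = 1/CV² = 3.02.
Then β = k/mean = 3.02/0.886 = 3.41.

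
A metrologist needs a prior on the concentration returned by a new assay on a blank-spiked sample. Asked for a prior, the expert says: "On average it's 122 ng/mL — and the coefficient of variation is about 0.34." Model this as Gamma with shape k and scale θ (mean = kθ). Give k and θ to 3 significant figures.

k ≈ 8.65, θ ≈ 14.1

For Gamma(k, scale θ): mean = kθ, variance = kθ², so CV = 1/√k.
CV = 0.34, hence k = 1/CV² = 8.65.
Then θ = mean/k = 122/8.65 = 14.1.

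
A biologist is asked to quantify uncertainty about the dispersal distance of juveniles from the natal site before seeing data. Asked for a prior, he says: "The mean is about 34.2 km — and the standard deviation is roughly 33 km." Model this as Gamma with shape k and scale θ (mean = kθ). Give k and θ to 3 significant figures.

k ≈ 1.07, θ ≈ 31.8

For Gamma(k, scale θ): mean = kθ, variance = kθ², so CV = 1/√k.
CV = SD/mean = 33/34.2 = 0.9649, hence k = 1/CV² = 1.07.
Then θ = mean/k = 34.2/1.07 = 31.8.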